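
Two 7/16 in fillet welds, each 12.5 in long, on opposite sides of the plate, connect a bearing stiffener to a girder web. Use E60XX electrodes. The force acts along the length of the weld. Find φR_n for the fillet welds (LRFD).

φR_n ≈ 209 kips

E60XX → F_EXX = 60 ksi.
Effective throat t_e = 0.707 × 0.4375 = 0.3093 in.
Total length L = 25 in; A_we = 0.3093 × 25 = 7.733 in².
F_nw = 0.6 F_EXX = 0.6 × 60 = 36 ksi.
φR_n = 0.75 × 36 × 7.733 = 208.8 kips.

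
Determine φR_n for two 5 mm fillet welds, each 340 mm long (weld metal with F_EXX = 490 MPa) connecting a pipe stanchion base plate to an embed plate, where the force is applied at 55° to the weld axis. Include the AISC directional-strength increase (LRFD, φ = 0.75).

t_e = 0.707 × 5 = 3.535 mm; A_we = 3.535 × 680 = 2404 mm².
Directional factor: 1.0 + 0.5 sin^1.5(55°) = 1.371.
F_nw = 0.6 × 490 × 1.371 = 403 MPa.
φR_n = 0.75 × 403 × 2404 × 10⁻³ = 726.5 kN.

φR_n ≈ 727 kN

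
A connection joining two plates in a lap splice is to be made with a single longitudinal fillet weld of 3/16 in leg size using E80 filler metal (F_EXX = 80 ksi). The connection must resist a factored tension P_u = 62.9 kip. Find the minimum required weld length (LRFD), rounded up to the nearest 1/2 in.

Throat t_e = 0.707 × 0.1875 = 0.1326 in.
φr_n = 0.75 × 0.6 × 80 × 0.1326 = 4.772 kip/in.
L_req = P_u / φr_n = 62.9 / 4.772 = 13.18 in total.
Round up → use L = 13.5 in.

L = 13.5 in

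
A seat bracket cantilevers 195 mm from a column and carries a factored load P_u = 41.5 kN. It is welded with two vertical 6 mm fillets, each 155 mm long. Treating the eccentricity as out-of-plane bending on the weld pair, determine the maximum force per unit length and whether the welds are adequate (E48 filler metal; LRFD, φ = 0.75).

f_max ≈ 1020 N/mm; NOT adequate

E48XX → F_EXX = 480 MPa.
L_w = 2 × 155 = 310 mm; section modulus (unit throat) S = 2 × L²/6 = 8008 mm².
Direct shear f_v = P/L_w = 41.5×10³/310 = 133.9 N/mm.
Moment M = P × e = 41.5×10³ × 195 = 8092500 N·mm; bending f_b = M/S = 1011 N/mm.
f_max = √(f_v² + f_b²) = √(133.9² + 1011²) = 1019 N/mm.
φr_n = 0.75 × 0.6 × 480 × (0.707 × 6) = 916.3 N/mm → NOT adequate.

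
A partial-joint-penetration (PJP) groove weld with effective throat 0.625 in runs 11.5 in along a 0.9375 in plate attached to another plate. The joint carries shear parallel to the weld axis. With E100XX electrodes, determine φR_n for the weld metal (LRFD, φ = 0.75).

E100XX → F_EXX = 100 ksi.
Effective throat (given) t_e = 0.625 in.
A_we = 0.625 × 11.5 = 7.188 in².
F_nw = 0.6 F_EXX = 60 ksi.
φR_n = 0.75 × 60 × 7.188 = 323.4 kips.

φR_n ≈ 323 kips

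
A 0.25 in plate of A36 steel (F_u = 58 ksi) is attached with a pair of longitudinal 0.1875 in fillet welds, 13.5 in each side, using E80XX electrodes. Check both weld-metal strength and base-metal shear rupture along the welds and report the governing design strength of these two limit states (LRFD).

φR_n ≈ 129 kips (weld metal governs)

E80XX → F_EXX = 80 ksi.
t_e = 0.707 × 0.1875 = 0.1326 in; L = 27 in.
Weld metal: φR_n = 0.75 × 0.6 × 80 × 0.1326 × 27 = 128.9 kips.
Base metal (shear rupture): φR_n = 0.75 × 0.6 × 58 × 0.25 × 27 = 176.2 kips.
Governing: weld metal.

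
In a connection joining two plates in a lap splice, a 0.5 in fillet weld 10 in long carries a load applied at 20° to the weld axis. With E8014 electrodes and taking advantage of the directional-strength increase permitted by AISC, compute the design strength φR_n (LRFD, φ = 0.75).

φR_n ≈ 140 kip

E80XX → F_EXX = 80 ksi.
t_e = 0.707 × 0.5 = 0.3535 in; A_we = 0.3535 × 10 = 3.535 in².
Directional factor: 1.0 + 0.5 sin^1.5(20°) = 1.1.
F_nw = 0.6 × 80 × 1.1 = 52.8 ksi.
φR_n = 0.75 × 52.8 × 3.535 = 140 kip.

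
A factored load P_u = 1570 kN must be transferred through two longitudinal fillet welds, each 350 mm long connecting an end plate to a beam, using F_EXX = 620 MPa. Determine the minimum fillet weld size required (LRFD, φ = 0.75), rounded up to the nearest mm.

Total weld length L = 700 mm.
Required throat t_e = P_u / (φ × 0.6 F_EXX × L) = 1570 / (0.75 × 0.6 × 620 × 700 × 10⁻³) = 8.039 mm.
Required leg w = t_e / 0.707 = 11.37 mm → use 12 mm.

w = 12 mm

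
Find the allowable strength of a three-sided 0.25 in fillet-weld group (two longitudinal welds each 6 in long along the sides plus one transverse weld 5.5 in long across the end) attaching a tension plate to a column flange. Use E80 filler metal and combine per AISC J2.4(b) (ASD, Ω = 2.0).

E80XX → F_EXX = 80 ksi.
t_e = 0.707 × 0.25 = 0.1767 in.
R_nwl = 0.6 × 80 × 0.1767 × 12 = 101.8 kips (longitudinal, 2 welds).
R_nwt = 0.6 × 80 × 0.1767 × 5.5 = 46.66 kips (transverse, base value).
(i) R_nwl + R_nwt = 148.5 kips; (ii) 0.85 R_nwl + 1.5 R_nwt = 156.5 kips.
R_n = max = 156.5 kips [governs: (ii)]; R_n/Ω = 78.26 kips.

R_n/Ω ≈ 78.3 kips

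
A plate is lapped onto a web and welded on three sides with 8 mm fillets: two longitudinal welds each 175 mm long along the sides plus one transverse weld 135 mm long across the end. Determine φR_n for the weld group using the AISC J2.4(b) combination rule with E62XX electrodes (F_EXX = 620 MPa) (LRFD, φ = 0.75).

φR_n ≈ 789 kN

t_e = 0.707 × 8 = 5.656 mm.
R_nwl = 0.6 × 620 × 5.656 × 350 × 10⁻³ = 736.4 kN (longitudinal, 2 welds).
R_nwt = 0.6 × 620 × 5.656 × 135 × 10⁻³ = 284 kN (transverse, base value).
(i) R_nwl + R_nwt = 1020 kN; (ii) 0.85 R_nwl + 1.5 R_nwt = 1052 kN.
R_n = max = 1052 kN [governs: (ii)]; φR_n = 789 kN.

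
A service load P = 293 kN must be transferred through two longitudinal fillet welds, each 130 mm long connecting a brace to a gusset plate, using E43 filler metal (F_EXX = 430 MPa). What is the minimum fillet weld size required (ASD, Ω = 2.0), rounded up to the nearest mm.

w = 13 mm

Total weld length L = 260 mm.
Required throat t_e = P × Ω / (0.6 F_EXX × L) = 293 × 2.0 / (0.6 × 430 × 260 × 10⁻³) = 8.736 mm.
Required leg w = t_e / 0.707 = 12.36 mm → use 13 mm.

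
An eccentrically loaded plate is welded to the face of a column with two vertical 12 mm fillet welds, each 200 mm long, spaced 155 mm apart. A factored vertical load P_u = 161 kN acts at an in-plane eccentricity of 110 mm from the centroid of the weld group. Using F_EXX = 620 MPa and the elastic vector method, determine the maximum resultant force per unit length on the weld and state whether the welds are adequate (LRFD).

f_max ≈ 904 N/mm; adequate

Total weld length L_w = 400 mm. Treat welds as unit-width lines.
Polar moment about centroid: J = 2[d³/12 + d(b/2)²] = 2[200³/12 + 200×77.5²] = 3736000 mm³.
Direct shear f_v = P/L_w = 161×10³ / 400 = 402.5 N/mm (vertical).
Torsion M = P·e = 161×10³ × 110 = 17710000 N·mm.
Critical point at (x, y) = (77.5, 100) from centroid. f_tx = M·y/J = 474.1 N/mm; f_ty = M·x/J = 367.4 N/mm.
Resultant f_max = √[f_tx² + (f_v + f_ty)²] = √[474.1² + (402.5 + 367.4)²] = 904.1 N/mm.
Capacity per unit length: φr_n = 0.75 × 0.6 × 620 × (0.707 × 12) = 2367 N/mm.
904.1 ≤ 2367 → adequate.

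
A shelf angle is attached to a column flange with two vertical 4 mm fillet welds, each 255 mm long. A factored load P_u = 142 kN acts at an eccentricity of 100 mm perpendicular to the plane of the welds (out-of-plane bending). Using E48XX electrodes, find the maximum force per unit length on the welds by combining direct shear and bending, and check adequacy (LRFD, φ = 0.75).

E48XX → F_EXX = 480 MPa.
L_w = 2 × 255 = 510 mm; section modulus (unit throat) S = 2 × L²/6 = 21680 mm².
Direct shear f_v = P/L_w = 142×10³/510 = 278.4 N/mm.
Moment M = P × e = 142×10³ × 100 = 14200000 N·mm; bending f_b = M/S = 655.1 N/mm.
f_max = √(f_v² + f_b²) = √(278.4² + 655.1²) = 711.8 N/mm.
φr_n = 0.75 × 0.6 × 480 × (0.707 × 4) = 610.8 N/mm → NOT adequate.

f_max ≈ 712 N/mm; NOT adequate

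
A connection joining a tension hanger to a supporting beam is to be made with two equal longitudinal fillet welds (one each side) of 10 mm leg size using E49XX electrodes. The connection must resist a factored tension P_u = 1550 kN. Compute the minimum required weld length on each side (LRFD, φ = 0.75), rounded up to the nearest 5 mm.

L = 500 mm on each side

E49XX → F_EXX = 490 MPa.
Throat t_e = 0.707 × 10 = 7.07 mm.
φr_n = 0.75 × 0.6 × 490 × 7.07 × 10⁻³ = 1.559 kN/mm.
L_req = P_u / φr_n = 1550 / 1.559 = 994.3 mm total.
Per side: 994.3 / 2 = 497.1 mm.
Round up → use L = 500 mm on each side.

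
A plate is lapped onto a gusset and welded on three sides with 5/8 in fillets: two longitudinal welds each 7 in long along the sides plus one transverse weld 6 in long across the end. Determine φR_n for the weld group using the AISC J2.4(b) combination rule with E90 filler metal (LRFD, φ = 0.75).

E90XX → F_EXX = 90 ksi.
t_e = 0.707 × 0.625 = 0.4419 in.
R_nwl = 0.6 × 90 × 0.4419 × 14 = 334.1 kip (longitudinal, 2 welds).
R_nwt = 0.6 × 90 × 0.4419 × 6 = 143.2 kip (transverse, base value).
(i) R_nwl + R_nwt = 477.2 kip; (ii) 0.85 R_nwl + 1.5 R_nwt = 498.7 kip.
R_n = max = 498.7 kip [governs: (ii)]; φR_n = 374 kip.

φR_n ≈ 374 kip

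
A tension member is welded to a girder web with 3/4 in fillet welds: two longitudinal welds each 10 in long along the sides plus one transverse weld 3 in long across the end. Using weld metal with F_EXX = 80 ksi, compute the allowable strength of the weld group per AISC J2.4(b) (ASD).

R_n/Ω ≈ 293 kips

t_e = 0.707 × 0.75 = 0.5302 in.
R_nwl = 0.6 × 80 × 0.5302 × 20 = 509 kips (longitudinal, 2 welds).
R_nwt = 0.6 × 80 × 0.5302 × 3 = 76.36 kips (transverse, base value).
(i) R_nwl + R_nwt = 585.4 kips; (ii) 0.85 R_nwl + 1.5 R_nwt = 547.2 kips.
R_n = max = 585.4 kips [governs: (i)]; R_n/Ω = 292.7 kips.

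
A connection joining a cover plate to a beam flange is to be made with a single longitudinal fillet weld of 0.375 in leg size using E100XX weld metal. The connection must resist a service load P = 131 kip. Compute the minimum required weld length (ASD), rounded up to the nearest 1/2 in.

L = 16.5 in

E100XX → F_EXX = 100 ksi.
Throat t_e = 0.707 × 0.375 = 0.2651 in.
r_n/Ω = (0.6 × 100 × 0.2651) / 2.0 = 7.954 kip/in.
L_req = P / (r_n/Ω) = 131 / 7.954 = 16.47 in total.
Round up → use L = 16.5 in.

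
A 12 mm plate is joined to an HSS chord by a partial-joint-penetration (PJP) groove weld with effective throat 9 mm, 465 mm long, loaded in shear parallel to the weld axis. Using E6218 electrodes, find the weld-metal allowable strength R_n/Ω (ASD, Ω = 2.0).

R_n/Ω ≈ 778 kN

E62XX → F_EXX = 620 MPa.
Effective throat (given) t_e = 9 mm.
A_we = 9 × 465 = 4185 mm².
F_nw = 0.6 F_EXX = 372 MPa.
R_n/Ω = (372 × 4185) / 2.0 × 10⁻³ = 778.4 kN.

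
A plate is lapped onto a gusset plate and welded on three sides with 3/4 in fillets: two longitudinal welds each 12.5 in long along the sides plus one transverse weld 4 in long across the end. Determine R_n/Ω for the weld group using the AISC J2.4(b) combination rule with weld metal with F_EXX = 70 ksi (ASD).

R_n/Ω ≈ 323 kips

t_e = 0.707 × 0.75 = 0.5302 in.
R_nwl = 0.6 × 70 × 0.5302 × 25 = 556.8 kips (longitudinal, 2 welds).
R_nwt = 0.6 × 70 × 0.5302 × 4 = 89.08 kips (transverse, base value).
(i) R_nwl + R_nwt = 645.8 kips; (ii) 0.85 R_nwl + 1.5 R_nwt = 606.9 kips.
R_n = max = 645.8 kips [governs: (i)]; R_n/Ω = 322.9 kips.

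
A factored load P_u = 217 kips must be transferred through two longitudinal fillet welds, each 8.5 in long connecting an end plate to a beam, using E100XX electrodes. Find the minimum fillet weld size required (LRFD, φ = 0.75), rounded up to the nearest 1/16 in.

E100XX → F_EXX = 100 ksi.
Total weld length L = 17 in.
Required throat t_e = P_u / (φ × 0.6 F_EXX × L) = 217 / (0.75 × 0.6 × 100 × 17) = 0.2837 in.
Required leg w = t_e / 0.707 = 0.4012 in → use 7/16 in.

w = 7/16 in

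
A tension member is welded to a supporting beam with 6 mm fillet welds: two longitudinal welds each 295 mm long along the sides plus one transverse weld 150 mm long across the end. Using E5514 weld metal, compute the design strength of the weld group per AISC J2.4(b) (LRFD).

φR_n ≈ 777 kN

E55XX → F_EXX = 550 MPa.
t_e = 0.707 × 6 = 4.242 mm.
R_nwl = 0.6 × 550 × 4.242 × 590 × 10⁻³ = 825.9 kN (longitudinal, 2 welds).
R_nwt = 0.6 × 550 × 4.242 × 150 × 10⁻³ = 210 kN (transverse, base value).
(i) R_nwl + R_nwt = 1036 kN; (ii) 0.85 R_nwl + 1.5 R_nwt = 1017 kN.
R_n = max = 1036 kN [governs: (i)]; φR_n = 776.9 kN.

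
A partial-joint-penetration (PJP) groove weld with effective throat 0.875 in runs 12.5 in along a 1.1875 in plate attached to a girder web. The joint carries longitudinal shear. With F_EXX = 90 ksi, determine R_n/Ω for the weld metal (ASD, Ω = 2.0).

R_n/Ω ≈ 295 kip

Effective throat (given) t_e = 0.875 in.
A_we = 0.875 × 12.5 = 10.94 in².
F_nw = 0.6 F_EXX = 54 ksi.
R_n/Ω = (54 × 10.94) / 2.0 = 295.3 kip.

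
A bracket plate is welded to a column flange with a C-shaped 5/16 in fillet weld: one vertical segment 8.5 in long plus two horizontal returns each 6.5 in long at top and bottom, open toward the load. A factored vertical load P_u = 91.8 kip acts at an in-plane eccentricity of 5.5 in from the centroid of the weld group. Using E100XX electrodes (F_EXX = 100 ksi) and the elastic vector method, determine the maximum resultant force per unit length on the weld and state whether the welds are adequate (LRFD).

f_max ≈ 11.6 kip/in; NOT adequate

Total weld length L_w = 21.5 in. Treat welds as unit-width lines.
Centroid: x̄ = 2×6.5×3.25 / 21.5 = 1.965 in from the vertical weld.
Polar moment about centroid: J = I_x + I_y = [8.5³/12 + 2×6.5×4.25²] + [8.5×1.965² + 2(6.5³/12 + 6.5×1.285²)] = 386 in³.
Direct shear f_v = P/L_w = 91.8 / 21.5 = 4.27 kip/in (vertical).
Torsion M = P·e = 91.8 × 5.5 = 504.9 kip·in.
Critical point at (x, y) = (4.535, 4.25) from centroid. f_tx = M·y/J = 5.558 kip/in; f_ty = M·x/J = 5.931 kip/in.
Resultant f_max = √[f_tx² + (f_v + f_ty)²] = √[5.558² + (4.27 + 5.931)²] = 11.62 kip/in.
Capacity per unit length: φr_n = 0.75 × 0.6 × 100 × (0.707 × 0.3125) = 9.942 kip/in.
11.62 > 9.942 → NOT adequate.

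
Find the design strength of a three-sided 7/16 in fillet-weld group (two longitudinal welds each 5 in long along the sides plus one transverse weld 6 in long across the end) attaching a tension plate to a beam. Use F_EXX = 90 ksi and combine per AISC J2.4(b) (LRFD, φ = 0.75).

φR_n ≈ 219 kips

t_e = 0.707 × 0.4375 = 0.3093 in.
R_nwl = 0.6 × 90 × 0.3093 × 10 = 167 kips (longitudinal, 2 welds).
R_nwt = 0.6 × 90 × 0.3093 × 6 = 100.2 kips (transverse, base value).
(i) R_nwl + R_nwt = 267.2 kips; (ii) 0.85 R_nwl + 1.5 R_nwt = 292.3 kips.
R_n = max = 292.3 kips [governs: (ii)]; φR_n = 219.2 kips.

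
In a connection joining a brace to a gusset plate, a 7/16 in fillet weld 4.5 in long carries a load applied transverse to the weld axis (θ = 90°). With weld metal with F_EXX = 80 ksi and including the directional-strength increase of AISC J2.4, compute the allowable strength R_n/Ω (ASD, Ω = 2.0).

t_e = 0.707 × 0.4375 = 0.3093 in; A_we = 0.3093 × 4.5 = 1.392 in².
Directional factor: 1.0 + 0.5 sin^1.5(90°) = 1.5.
F_nw = 0.6 × 80 × 1.5 = 72 ksi.
R_n/Ω = (72 × 1.392) / 2.0 = 50.11 kips.

R_n/Ω ≈ 50.1 kips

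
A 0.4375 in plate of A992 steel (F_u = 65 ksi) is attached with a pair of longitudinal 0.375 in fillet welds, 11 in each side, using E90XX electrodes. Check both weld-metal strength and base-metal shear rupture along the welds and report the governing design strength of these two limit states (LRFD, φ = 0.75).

φR_n ≈ 236 kips (weld metal governs)

E90XX → F_EXX = 90 ksi.
t_e = 0.707 × 0.375 = 0.2651 in; L = 22 in.
Weld metal: φR_n = 0.75 × 0.6 × 90 × 0.2651 × 22 = 236.2 kips.
Base metal (shear rupture): φR_n = 0.75 × 0.6 × 65 × 0.4375 × 22 = 281.5 kips.
Governing: weld metal.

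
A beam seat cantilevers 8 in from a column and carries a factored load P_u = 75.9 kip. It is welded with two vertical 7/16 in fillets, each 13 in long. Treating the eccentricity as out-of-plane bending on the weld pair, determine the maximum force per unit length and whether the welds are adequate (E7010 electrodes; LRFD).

E70XX → F_EXX = 70 ksi.
L_w = 2 × 13 = 26 in; section modulus (unit throat) S = 2 × L²/6 = 56.33 in².
Direct shear f_v = P/L_w = 75.9/26 = 2.919 kip/in.
Moment M = P × e = 75.9 × 8 = 607.2 kip·in; bending f_b = M/S = 10.78 kip/in.
f_max = √(f_v² + f_b²) = √(2.919² + 10.78²) = 11.17 kip/in.
φr_n = 0.75 × 0.6 × 70 × (0.707 × 0.4375) = 9.743 kip/in → NOT adequate.

f_max ≈ 11.2 kip/in; NOT adequate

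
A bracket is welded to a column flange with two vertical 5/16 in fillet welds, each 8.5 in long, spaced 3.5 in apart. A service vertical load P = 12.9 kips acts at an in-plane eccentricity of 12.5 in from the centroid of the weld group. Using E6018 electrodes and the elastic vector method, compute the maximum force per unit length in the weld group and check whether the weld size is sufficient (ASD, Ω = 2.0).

E60XX → F_EXX = 60 ksi.
Total weld length L_w = 17 in. Treat welds as unit-width lines.
Polar moment about centroid: J = 2[d³/12 + d(b/2)²] = 2[8.5³/12 + 8.5×1.75²] = 154.4 in³.
Direct shear f_v = P/L_w = 12.9 / 17 = 0.7588 kip/in (vertical).
Torsion M = P·e = 12.9 × 12.5 = 161.25 kip·in.
Critical point at (x, y) = (1.75, 4.25) from centroid. f_tx = M·y/J = 4.438 kip/in; f_ty = M·x/J = 1.827 kip/in.
Resultant f_max = √[f_tx² + (f_v + f_ty)²] = √[4.438² + (0.7588 + 1.827)²] = 5.137 kip/in.
Capacity per unit length: r_n/Ω = (1/2.0) × 0.6 × 60 × (0.707 × 0.3125) = 3.977 kip/in.
5.137 > 3.977 → NOT adequate.

f_max ≈ 5.14 kip/in; NOT adequate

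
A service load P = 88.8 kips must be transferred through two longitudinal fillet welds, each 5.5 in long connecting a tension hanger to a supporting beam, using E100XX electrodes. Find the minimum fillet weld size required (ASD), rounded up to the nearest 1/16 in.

w = 7/16 in

E100XX → F_EXX = 100 ksi.
Total weld length L = 11 in.
Required throat t_e = P × Ω / (0.6 F_EXX × L) = 88.8 × 2.0 / (0.6 × 100 × 11) = 0.2691 in.
Required leg w = t_e / 0.707 = 0.3806 in → use 7/16 in.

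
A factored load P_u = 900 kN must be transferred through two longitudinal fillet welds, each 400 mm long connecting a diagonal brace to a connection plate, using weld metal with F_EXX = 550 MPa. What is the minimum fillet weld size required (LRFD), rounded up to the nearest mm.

w = 7 mm

Total weld length L = 800 mm.
Required throat t_e = P_u / (φ × 0.6 F_EXX × L) = 900 / (0.75 × 0.6 × 550 × 800 × 10⁻³) = 4.545 mm.
Required leg w = t_e / 0.707 = 6.429 mm → use 7 mm.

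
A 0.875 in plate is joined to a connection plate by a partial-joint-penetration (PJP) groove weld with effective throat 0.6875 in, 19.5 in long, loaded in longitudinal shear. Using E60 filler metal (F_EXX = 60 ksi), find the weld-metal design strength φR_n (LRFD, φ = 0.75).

Effective throat (given) t_e = 0.6875 in.
A_we = 0.6875 × 19.5 = 13.41 in².
F_nw = 0.6 F_EXX = 36 ksi.
φR_n = 0.75 × 36 × 13.41 = 362 kips.

φR_n ≈ 362 kips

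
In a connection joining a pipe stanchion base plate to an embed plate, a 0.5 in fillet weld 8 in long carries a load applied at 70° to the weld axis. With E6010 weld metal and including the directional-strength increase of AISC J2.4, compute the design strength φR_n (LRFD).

E60XX → F_EXX = 60 ksi.
t_e = 0.707 × 0.5 = 0.3535 in; A_we = 0.3535 × 8 = 2.828 in².
Directional factor: 1.0 + 0.5 sin^1.5(70°) = 1.455.
F_nw = 0.6 × 60 × 1.455 = 52.4 ksi.
φR_n = 0.75 × 52.4 × 2.828 = 111.1 kip.

φR_n ≈ 111 kip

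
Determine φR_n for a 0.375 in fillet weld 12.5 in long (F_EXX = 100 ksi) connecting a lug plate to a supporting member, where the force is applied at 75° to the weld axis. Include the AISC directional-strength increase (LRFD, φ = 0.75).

t_e = 0.707 × 0.375 = 0.2651 in; A_we = 0.2651 × 12.5 = 3.314 in².
Directional factor: 1.0 + 0.5 sin^1.5(75°) = 1.475.
F_nw = 0.6 × 100 × 1.475 = 88.48 ksi.
φR_n = 0.75 × 88.48 × 3.314 = 219.9 kips.

φR_n ≈ 220 kips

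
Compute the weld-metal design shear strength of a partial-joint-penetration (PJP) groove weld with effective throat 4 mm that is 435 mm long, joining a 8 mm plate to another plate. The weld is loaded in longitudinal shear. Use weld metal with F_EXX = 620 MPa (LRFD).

φR_n ≈ 485 kN

Effective throat (given) t_e = 4 mm.
A_we = 4 × 435 = 1740 mm².
F_nw = 0.6 F_EXX = 372 MPa.
φR_n = 0.75 × 372 × 1740 × 10⁻³ = 485.5 kN.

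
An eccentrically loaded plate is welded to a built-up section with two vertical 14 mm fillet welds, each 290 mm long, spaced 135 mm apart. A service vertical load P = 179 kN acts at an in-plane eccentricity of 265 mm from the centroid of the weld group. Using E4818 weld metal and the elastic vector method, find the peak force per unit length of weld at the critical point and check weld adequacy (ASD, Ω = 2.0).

f_max ≈ 1290 N/mm; adequate

E48XX → F_EXX = 480 MPa.
Total weld length L_w = 580 mm. Treat welds as unit-width lines.
Polar moment about centroid: J = 2[d³/12 + d(b/2)²] = 2[290³/12 + 290×67.5²] = 6707000 mm³.
Direct shear f_v = P/L_w = 179×10³ / 580 = 308.6 N/mm (vertical).
Torsion M = P·e = 179×10³ × 265 = 47435000 N·mm.
Critical point at (x, y) = (67.5, 145) from centroid. f_tx = M·y/J = 1025 N/mm; f_ty = M·x/J = 477.4 N/mm.
Resultant f_max = √[f_tx² + (f_v + f_ty)²] = √[1025² + (308.6 + 477.4)²] = 1292 N/mm.
Capacity per unit length: r_n/Ω = (1/2.0) × 0.6 × 480 × (0.707 × 14) = 1425 N/mm.
1292 ≤ 1425 → adequate.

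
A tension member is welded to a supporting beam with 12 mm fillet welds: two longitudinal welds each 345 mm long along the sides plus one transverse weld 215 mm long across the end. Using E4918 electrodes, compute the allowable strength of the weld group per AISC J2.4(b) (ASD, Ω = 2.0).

E49XX → F_EXX = 490 MPa.
t_e = 0.707 × 12 = 8.484 mm.
R_nwl = 0.6 × 490 × 8.484 × 690 × 10⁻³ = 1721 kN (longitudinal, 2 welds).
R_nwt = 0.6 × 490 × 8.484 × 215 × 10⁻³ = 536.3 kN (transverse, base value).
(i) R_nwl + R_nwt = 2257 kN; (ii) 0.85 R_nwl + 1.5 R_nwt = 2267 kN.
R_n = max = 2267 kN [governs: (ii)]; R_n/Ω = 1134 kN.

R_n/Ω ≈ 1130 kN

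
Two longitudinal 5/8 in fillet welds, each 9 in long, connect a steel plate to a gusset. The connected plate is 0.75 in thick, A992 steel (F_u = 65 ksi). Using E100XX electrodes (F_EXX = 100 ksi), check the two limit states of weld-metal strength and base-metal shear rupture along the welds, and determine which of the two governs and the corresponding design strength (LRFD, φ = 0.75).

φR_n ≈ 358 kips (weld metal governs)

t_e = 0.707 × 0.625 = 0.4419 in; L = 18 in.
Weld metal: φR_n = 0.75 × 0.6 × 100 × 0.4419 × 18 = 357.9 kips.
Base metal (shear rupture): φR_n = 0.75 × 0.6 × 65 × 0.75 × 18 = 394.9 kips.
Governing: weld metal.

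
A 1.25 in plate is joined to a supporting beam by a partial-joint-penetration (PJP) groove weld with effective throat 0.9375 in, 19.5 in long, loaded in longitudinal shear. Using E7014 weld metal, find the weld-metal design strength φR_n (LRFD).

E70XX → F_EXX = 70 ksi.
Effective throat (given) t_e = 0.9375 in.
A_we = 0.9375 × 19.5 = 18.28 in².
F_nw = 0.6 F_EXX = 42 ksi.
φR_n = 0.75 × 42 × 18.28 = 575.9 kips.

φR_n ≈ 576 kips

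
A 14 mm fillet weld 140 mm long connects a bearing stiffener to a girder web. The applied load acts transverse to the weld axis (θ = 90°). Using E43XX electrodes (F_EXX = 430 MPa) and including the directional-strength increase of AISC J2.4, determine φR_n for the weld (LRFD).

t_e = 0.707 × 14 = 9.898 mm; A_we = 9.898 × 140 = 1386 mm².
Directional factor: 1.0 + 0.5 sin^1.5(90°) = 1.5.
F_nw = 0.6 × 430 × 1.5 = 387 MPa.
φR_n = 0.75 × 387 × 1386 × 10⁻³ = 402.2 kN.

φR_n ≈ 402 kN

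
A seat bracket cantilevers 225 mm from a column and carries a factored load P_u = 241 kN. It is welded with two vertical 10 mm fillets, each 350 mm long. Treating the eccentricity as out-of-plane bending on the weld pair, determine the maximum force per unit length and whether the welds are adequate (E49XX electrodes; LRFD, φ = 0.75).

f_max ≈ 1370 N/mm; adequate

E49XX → F_EXX = 490 MPa.
L_w = 2 × 350 = 700 mm; section modulus (unit throat) S = 2 × L²/6 = 40830 mm².
Direct shear f_v = P/L_w = 241×10³/700 = 344.3 N/mm.
Moment M = P × e = 241×10³ × 225 = 54225000 N·mm; bending f_b = M/S = 1328 N/mm.
f_max = √(f_v² + f_b²) = √(344.3² + 1328²) = 1372 N/mm.
φr_n = 0.75 × 0.6 × 490 × (0.707 × 10) = 1559 N/mm → adequate.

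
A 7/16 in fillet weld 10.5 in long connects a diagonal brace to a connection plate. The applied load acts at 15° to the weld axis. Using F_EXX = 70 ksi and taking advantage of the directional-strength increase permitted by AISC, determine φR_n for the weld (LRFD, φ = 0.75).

t_e = 0.707 × 0.4375 = 0.3093 in; A_we = 0.3093 × 10.5 = 3.248 in².
Directional factor: 1.0 + 0.5 sin^1.5(15°) = 1.066.
F_nw = 0.6 × 70 × 1.066 = 44.77 ksi.
φR_n = 0.75 × 44.77 × 3.248 = 109 kips.

φR_n ≈ 109 kips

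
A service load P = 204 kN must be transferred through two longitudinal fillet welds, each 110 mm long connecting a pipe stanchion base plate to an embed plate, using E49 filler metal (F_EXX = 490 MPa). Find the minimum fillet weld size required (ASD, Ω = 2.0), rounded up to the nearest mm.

w = 9 mm

Total weld length L = 220 mm.
Required throat t_e = P × Ω / (0.6 F_EXX × L) = 204 × 2.0 / (0.6 × 490 × 220 × 10⁻³) = 6.308 mm.
Required leg w = t_e / 0.707 = 8.922 mm → use 9 mm.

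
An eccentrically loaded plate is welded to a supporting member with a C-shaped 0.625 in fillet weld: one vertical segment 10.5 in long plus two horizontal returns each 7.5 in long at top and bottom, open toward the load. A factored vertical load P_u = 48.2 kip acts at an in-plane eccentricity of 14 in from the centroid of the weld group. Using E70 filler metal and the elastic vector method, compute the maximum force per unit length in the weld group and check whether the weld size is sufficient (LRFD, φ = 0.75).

f_max ≈ 8.98 kip/in; adequate

E70XX → F_EXX = 70 ksi.
Total weld length L_w = 25.5 in. Treat welds as unit-width lines.
Centroid: x̄ = 2×7.5×3.75 / 25.5 = 2.206 in from the vertical weld.
Polar moment about centroid: J = I_x + I_y = [10.5³/12 + 2×7.5×5.25²] + [10.5×2.206² + 2(7.5³/12 + 7.5×1.544²)] = 667.1 in³.
Direct shear f_v = P/L_w = 48.2 / 25.5 = 1.89 kip/in (vertical).
Torsion M = P·e = 48.2 × 14 = 674.8 kip·in.
Critical point at (x, y) = (5.294, 5.25) from centroid. f_tx = M·y/J = 5.311 kip/in; f_ty = M·x/J = 5.355 kip/in.
Resultant f_max = √[f_tx² + (f_v + f_ty)²] = √[5.311² + (1.89 + 5.355)²] = 8.984 kip/in.
Capacity per unit length: φr_n = 0.75 × 0.6 × 70 × (0.707 × 0.625) = 13.92 kip/in.
8.984 ≤ 13.92 → adequate.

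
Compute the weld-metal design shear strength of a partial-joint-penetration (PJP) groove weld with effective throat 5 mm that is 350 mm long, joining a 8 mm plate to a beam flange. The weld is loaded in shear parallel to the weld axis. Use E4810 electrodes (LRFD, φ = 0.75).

φR_n ≈ 378 kN

E48XX → F_EXX = 480 MPa.
Effective throat (given) t_e = 5 mm.
A_we = 5 × 350 = 1750 mm².
F_nw = 0.6 F_EXX = 288 MPa.
φR_n = 0.75 × 288 × 1750 × 10⁻³ = 378 kN.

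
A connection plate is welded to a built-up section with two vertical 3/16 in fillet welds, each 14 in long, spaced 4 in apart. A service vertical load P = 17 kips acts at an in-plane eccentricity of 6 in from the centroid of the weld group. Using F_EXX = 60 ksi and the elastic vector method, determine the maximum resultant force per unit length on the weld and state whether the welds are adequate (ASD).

Total weld length L_w = 28 in. Treat welds as unit-width lines.
Polar moment about centroid: J = 2[d³/12 + d(b/2)²] = 2[14³/12 + 14×2²] = 569.3 in³.
Direct shear f_v = P/L_w = 17 / 28 = 0.6071 kip/in (vertical).
Torsion M = P·e = 17 × 6 = 102 kip·in.
Critical point at (x, y) = (2, 7) from centroid. f_tx = M·y/J = 1.254 kip/in; f_ty = M·x/J = 0.3583 kip/in.
Resultant f_max = √[f_tx² + (f_v + f_ty)²] = √[1.254² + (0.6071 + 0.3583)²] = 1.583 kip/in.
Capacity per unit length: r_n/Ω = (1/2.0) × 0.6 × 60 × (0.707 × 0.1875) = 2.386 kip/in.
1.583 ≤ 2.386 → adequate.

f_max ≈ 1.58 kip/in; adequate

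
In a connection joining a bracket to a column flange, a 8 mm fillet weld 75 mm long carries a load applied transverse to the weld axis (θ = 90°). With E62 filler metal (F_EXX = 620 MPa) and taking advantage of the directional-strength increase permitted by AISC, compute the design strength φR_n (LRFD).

φR_n ≈ 178 kN

t_e = 0.707 × 8 = 5.656 mm; A_we = 5.656 × 75 = 424.2 mm².
Directional factor: 1.0 + 0.5 sin^1.5(90°) = 1.5.
F_nw = 0.6 × 620 × 1.5 = 558 MPa.
φR_n = 0.75 × 558 × 424.2 × 10⁻³ = 177.5 kN.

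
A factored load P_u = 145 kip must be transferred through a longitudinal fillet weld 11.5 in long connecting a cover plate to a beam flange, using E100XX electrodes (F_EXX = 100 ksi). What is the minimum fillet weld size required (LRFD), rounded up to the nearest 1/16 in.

w = 7/16 in

Total weld length L = 11.5 in.
Required throat t_e = P_u / (φ × 0.6 F_EXX × L) = 145 / (0.75 × 0.6 × 100 × 11.5) = 0.2802 in.
Required leg w = t_e / 0.707 = 0.3963 in → use 7/16 in.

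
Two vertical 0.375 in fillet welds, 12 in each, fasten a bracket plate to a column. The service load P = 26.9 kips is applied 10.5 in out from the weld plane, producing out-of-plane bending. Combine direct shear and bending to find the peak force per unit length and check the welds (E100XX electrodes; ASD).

f_max ≈ 5.99 kip/in; adequate

E100XX → F_EXX = 100 ksi.
L_w = 2 × 12 = 24 in; section modulus (unit throat) S = 2 × L²/6 = 48 in².
Direct shear f_v = P/L_w = 26.9/24 = 1.121 kip/in.
Moment M = P × e = 26.9 × 10.5 = 282.45 kip·in; bending f_b = M/S = 5.884 kip/in.
f_max = √(f_v² + f_b²) = √(1.121² + 5.884²) = 5.99 kip/in.
r_n/Ω = (1/2.0) × 0.6 × 100 × (0.707 × 0.375) = 7.954 kip/in → adequate.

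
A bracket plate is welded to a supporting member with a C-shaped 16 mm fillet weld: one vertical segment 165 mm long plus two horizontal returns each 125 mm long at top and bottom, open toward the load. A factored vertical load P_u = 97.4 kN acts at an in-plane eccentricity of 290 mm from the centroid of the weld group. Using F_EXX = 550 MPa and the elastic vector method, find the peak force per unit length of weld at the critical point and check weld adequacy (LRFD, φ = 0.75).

Total weld length L_w = 415 mm. Treat welds as unit-width lines.
Centroid: x̄ = 2×125×62.5 / 415 = 37.65 mm from the vertical weld.
Polar moment about centroid: J = I_x + I_y = [165³/12 + 2×125×82.5²] + [165×37.65² + 2(125³/12 + 125×24.85²)] = 2790000 mm³.
Direct shear f_v = P/L_w = 97.4×10³ / 415 = 234.7 N/mm (vertical).
Torsion M = P·e = 97.4×10³ × 290 = 28246000 N·mm.
Critical point at (x, y) = (87.35, 82.5) from centroid. f_tx = M·y/J = 835.3 N/mm; f_ty = M·x/J = 884.4 N/mm.
Resultant f_max = √[f_tx² + (f_v + f_ty)²] = √[835.3² + (234.7 + 884.4)²] = 1396 N/mm.
Capacity per unit length: φr_n = 0.75 × 0.6 × 550 × (0.707 × 16) = 2800 N/mm.
1396 ≤ 2800 → adequate.

f_max ≈ 1400 N/mm; adequate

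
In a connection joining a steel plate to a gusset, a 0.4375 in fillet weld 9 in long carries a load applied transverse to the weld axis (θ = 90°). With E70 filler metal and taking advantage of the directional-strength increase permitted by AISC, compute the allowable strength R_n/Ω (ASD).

E70XX → F_EXX = 70 ksi.
t_e = 0.707 × 0.4375 = 0.3093 in; A_we = 0.3093 × 9 = 2.784 in².
Directional factor: 1.0 + 0.5 sin^1.5(90°) = 1.5.
F_nw = 0.6 × 70 × 1.5 = 63 ksi.
R_n/Ω = (63 × 2.784) / 2.0 = 87.69 kip.

R_n/Ω ≈ 87.7 kip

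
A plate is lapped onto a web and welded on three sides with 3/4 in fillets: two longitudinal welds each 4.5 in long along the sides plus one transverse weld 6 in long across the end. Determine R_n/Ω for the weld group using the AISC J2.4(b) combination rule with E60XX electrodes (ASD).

E60XX → F_EXX = 60 ksi.
t_e = 0.707 × 0.75 = 0.5302 in.
R_nwl = 0.6 × 60 × 0.5302 × 9 = 171.8 kip (longitudinal, 2 welds).
R_nwt = 0.6 × 60 × 0.5302 × 6 = 114.5 kip (transverse, base value).
(i) R_nwl + R_nwt = 286.3 kip; (ii) 0.85 R_nwl + 1.5 R_nwt = 317.8 kip.
R_n = max = 317.8 kip [governs: (ii)]; R_n/Ω = 158.9 kip.

R_n/Ω ≈ 159 kip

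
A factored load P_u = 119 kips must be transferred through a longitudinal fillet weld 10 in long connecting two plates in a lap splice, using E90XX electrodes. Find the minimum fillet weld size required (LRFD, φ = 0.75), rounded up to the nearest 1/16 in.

E90XX → F_EXX = 90 ksi.
Total weld length L = 10 in.
Required throat t_e = P_u / (φ × 0.6 F_EXX × L) = 119 / (0.75 × 0.6 × 90 × 10) = 0.2938 in.
Required leg w = t_e / 0.707 = 0.4156 in → use 7/16 in.

w = 7/16 in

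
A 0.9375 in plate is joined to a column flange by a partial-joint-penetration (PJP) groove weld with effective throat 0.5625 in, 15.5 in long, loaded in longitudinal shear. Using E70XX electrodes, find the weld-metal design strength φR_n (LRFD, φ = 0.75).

φR_n ≈ 275 kips

E70XX → F_EXX = 70 ksi.
Effective throat (given) t_e = 0.5625 in.
A_we = 0.5625 × 15.5 = 8.719 in².
F_nw = 0.6 F_EXX = 42 ksi.
φR_n = 0.75 × 42 × 8.719 = 274.6 kips.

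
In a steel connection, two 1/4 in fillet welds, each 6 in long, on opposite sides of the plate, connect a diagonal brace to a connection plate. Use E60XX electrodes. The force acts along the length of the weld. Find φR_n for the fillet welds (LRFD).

E60XX → F_EXX = 60 ksi.
Effective throat t_e = 0.707 × 0.25 = 0.1767 in.
Total length L = 12 in; A_we = 0.1767 × 12 = 2.121 in².
F_nw = 0.6 F_EXX = 0.6 × 60 = 36 ksi.
φR_n = 0.75 × 36 × 2.121 = 57.27 kips.

φR_n ≈ 57.3 kips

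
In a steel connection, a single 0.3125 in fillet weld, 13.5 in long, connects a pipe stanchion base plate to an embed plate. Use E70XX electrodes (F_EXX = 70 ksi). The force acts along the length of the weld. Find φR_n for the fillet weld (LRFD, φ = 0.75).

φR_n ≈ 94 kip

Effective throat t_e = 0.707 × 0.3125 = 0.2209 in.
Total length L = 13.5 in; A_we = 0.2209 × 13.5 = 2.983 in².
F_nw = 0.6 F_EXX = 0.6 × 70 = 42 ksi.
φR_n = 0.75 × 42 × 2.983 = 93.95 kip.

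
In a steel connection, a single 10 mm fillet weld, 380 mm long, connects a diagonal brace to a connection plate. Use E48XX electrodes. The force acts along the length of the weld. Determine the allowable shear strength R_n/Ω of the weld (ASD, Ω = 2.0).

E48XX → F_EXX = 480 MPa.
Effective throat t_e = 0.707 × 10 = 7.07 mm.
Total length L = 380 mm; A_we = 7.07 × 380 = 2687 mm².
F_nw = 0.6 F_EXX = 0.6 × 480 = 288 MPa.
R_n = 288 × 2687 × 10⁻³ = 773.7 kN; R_n/Ω = 773.7/2.0 = 386.9 kN.

R_n/Ω ≈ 387 kN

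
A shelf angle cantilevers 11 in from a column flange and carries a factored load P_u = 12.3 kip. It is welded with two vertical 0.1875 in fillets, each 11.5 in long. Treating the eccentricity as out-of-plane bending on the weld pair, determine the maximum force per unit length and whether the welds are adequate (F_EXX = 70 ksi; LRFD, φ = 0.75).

f_max ≈ 3.12 kip/in; adequate

L_w = 2 × 11.5 = 23 in; section modulus (unit throat) S = 2 × L²/6 = 44.08 in².
Direct shear f_v = P/L_w = 12.3/23 = 0.5348 kip/in.
Moment M = P × e = 12.3 × 11 = 135.3 kip·in; bending f_b = M/S = 3.069 kip/in.
f_max = √(f_v² + f_b²) = √(0.5348² + 3.069²) = 3.115 kip/in.
φr_n = 0.75 × 0.6 × 70 × (0.707 × 0.1875) = 4.176 kip/in → adequate.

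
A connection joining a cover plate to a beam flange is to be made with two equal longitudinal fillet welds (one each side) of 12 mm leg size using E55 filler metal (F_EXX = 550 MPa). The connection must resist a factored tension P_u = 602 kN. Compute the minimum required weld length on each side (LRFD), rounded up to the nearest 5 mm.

Throat t_e = 0.707 × 12 = 8.484 mm.
φr_n = 0.75 × 0.6 × 550 × 8.484 × 10⁻³ = 2.1 kN/mm.
L_req = P_u / φr_n = 602 / 2.1 = 286.7 mm total.
Per side: 286.7 / 2 = 143.3 mm.
Round up → use L = 145 mm on each side.

L = 145 mm on each side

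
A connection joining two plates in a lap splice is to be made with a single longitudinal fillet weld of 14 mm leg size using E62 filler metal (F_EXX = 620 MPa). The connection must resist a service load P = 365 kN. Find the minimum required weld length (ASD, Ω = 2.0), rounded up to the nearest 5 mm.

L = 200 mm

Throat t_e = 0.707 × 14 = 9.898 mm.
r_n/Ω = (0.6 × 620 × 9.898) / 2.0 = 1841 N/mm = 1.841 kN/mm.
L_req = P / (r_n/Ω) = 365 / 1.841 = 198.3 mm total.
Round up → use L = 200 mm.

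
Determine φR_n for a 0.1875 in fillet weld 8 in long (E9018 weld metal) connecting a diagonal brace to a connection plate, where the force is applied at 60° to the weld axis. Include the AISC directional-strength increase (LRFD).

φR_n ≈ 60.3 kip

E90XX → F_EXX = 90 ksi.
t_e = 0.707 × 0.1875 = 0.1326 in; A_we = 0.1326 × 8 = 1.06 in².
Directional factor: 1.0 + 0.5 sin^1.5(60°) = 1.403.
F_nw = 0.6 × 90 × 1.403 = 75.76 ksi.
φR_n = 0.75 × 75.76 × 1.06 = 60.26 kip.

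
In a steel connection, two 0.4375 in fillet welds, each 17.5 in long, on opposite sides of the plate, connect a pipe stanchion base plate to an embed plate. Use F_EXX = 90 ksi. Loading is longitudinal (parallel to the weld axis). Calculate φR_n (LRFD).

Effective throat t_e = 0.707 × 0.4375 = 0.3093 in.
Total length L = 35 in; A_we = 0.3093 × 35 = 10.83 in².
F_nw = 0.6 F_EXX = 0.6 × 90 = 54 ksi.
φR_n = 0.75 × 54 × 10.83 = 438.5 kips.

φR_n ≈ 438 kips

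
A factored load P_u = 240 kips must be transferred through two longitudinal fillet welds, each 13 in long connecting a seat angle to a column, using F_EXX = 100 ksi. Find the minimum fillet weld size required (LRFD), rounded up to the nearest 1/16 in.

w = 5/16 in

Total weld length L = 26 in.
Required throat t_e = P_u / (φ × 0.6 F_EXX × L) = 240 / (0.75 × 0.6 × 100 × 26) = 0.2051 in.
Required leg w = t_e / 0.707 = 0.2901 in → use 5/16 in.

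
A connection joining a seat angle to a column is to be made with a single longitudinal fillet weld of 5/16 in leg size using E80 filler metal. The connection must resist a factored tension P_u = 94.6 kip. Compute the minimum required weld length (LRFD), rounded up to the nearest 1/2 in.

L = 12 in

E80XX → F_EXX = 80 ksi.
Throat t_e = 0.707 × 0.3125 = 0.2209 in.
φr_n = 0.75 × 0.6 × 80 × 0.2209 = 7.954 kip/in.
L_req = P_u / φr_n = 94.6 / 7.954 = 11.89 in total.
Round up → use L = 12 in.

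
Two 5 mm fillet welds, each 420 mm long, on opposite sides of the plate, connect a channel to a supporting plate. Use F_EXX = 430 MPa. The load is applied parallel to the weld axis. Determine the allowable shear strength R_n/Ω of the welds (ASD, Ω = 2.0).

R_n/Ω ≈ 383 kN

Effective throat t_e = 0.707 × 5 = 3.535 mm.
Total length L = 840 mm; A_we = 3.535 × 840 = 2969 mm².
F_nw = 0.6 F_EXX = 0.6 × 430 = 258 MPa.
R_n = 258 × 2969 × 10⁻³ = 766.1 kN; R_n/Ω = 766.1/2.0 = 383.1 kN.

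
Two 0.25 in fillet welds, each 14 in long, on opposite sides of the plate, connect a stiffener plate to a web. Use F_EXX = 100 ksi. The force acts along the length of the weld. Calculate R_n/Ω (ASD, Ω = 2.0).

R_n/Ω ≈ 148 kips

Effective throat t_e = 0.707 × 0.25 = 0.1767 in.
Total length L = 28 in; A_we = 0.1767 × 28 = 4.949 in².
F_nw = 0.6 F_EXX = 0.6 × 100 = 60 ksi.
R_n = 60 × 4.949 = 296.9 kips; R_n/Ω = 296.9/2.0 = 148.5 kips.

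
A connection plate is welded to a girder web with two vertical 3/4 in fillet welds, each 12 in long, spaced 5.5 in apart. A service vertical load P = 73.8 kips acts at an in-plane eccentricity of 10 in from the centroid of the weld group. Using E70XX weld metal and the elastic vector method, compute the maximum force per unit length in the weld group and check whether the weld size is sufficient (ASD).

f_max ≈ 12 kip/in; NOT adequate

E70XX → F_EXX = 70 ksi.
Total weld length L_w = 24 in. Treat welds as unit-width lines.
Polar moment about centroid: J = 2[d³/12 + d(b/2)²] = 2[12³/12 + 12×2.75²] = 469.5 in³.
Direct shear f_v = P/L_w = 73.8 / 24 = 3.075 kip/in (vertical).
Torsion M = P·e = 73.8 × 10 = 738 kip·in.
Critical point at (x, y) = (2.75, 6) from centroid. f_tx = M·y/J = 9.431 kip/in; f_ty = M·x/J = 4.323 kip/in.
Resultant f_max = √[f_tx² + (f_v + f_ty)²] = √[9.431² + (3.075 + 4.323)²] = 11.99 kip/in.
Capacity per unit length: r_n/Ω = (1/2.0) × 0.6 × 70 × (0.707 × 0.75) = 11.14 kip/in.
11.99 > 11.14 → NOT adequate.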